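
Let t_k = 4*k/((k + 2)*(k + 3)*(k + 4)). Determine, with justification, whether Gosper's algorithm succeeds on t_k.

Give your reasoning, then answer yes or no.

Compute t_(k+1)/t_k: get (k + 1)*(k + 2)/(k*(k + 5)).
Take A(k)=k + 2, B(k)=k + 5, C(k)=k.
Key eq: (k + 2)·f(k+1) = (k + 4)·f(k) + (k).
d = 2 from the (1,1,1) case.
Solving with deg f ≤ 2: f(k) = k*(k - 1)/6.
R(k) = B(k−1)·f(k)/C(k) = (k - 1)*(k + 4)/6; s_k = R·t_k = 2*k*(k - 1)/(3*(k + 2)*(k + 3)).
Verify: 4*k/(k**3 + 9*k**2 + 26*k + 24) matches t_k.

Yes. s_k = 2*k*(k - 1)/(3*(k + 2)*(k + 3)).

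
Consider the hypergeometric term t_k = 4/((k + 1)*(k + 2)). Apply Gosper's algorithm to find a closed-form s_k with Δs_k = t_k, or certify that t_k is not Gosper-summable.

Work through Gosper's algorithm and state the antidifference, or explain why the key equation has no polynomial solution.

s_k = 4*k/(k + 1)

Ratio r(k) = (k + 1)/(k + 3).
Factor: A=k + 1; B=k + 3; C=1.
Need (k + 1)·f(k+1) − (k + 2)·f(k) = 1.
From deg A=1, deg B=1, deg C=0: d=1.
Solve for f: f(k) = k (degree 1 ≤ 1).
Then R = B(k−1)f/C = k*(k + 2), so s_k = R(k)·t_k = 4*k/(k + 1).
Δs = 4/(k**2 + 3*k + 2), as required.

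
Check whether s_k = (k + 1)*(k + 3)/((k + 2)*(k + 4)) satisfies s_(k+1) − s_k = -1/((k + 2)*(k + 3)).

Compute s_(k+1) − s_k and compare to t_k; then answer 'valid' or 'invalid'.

Invalid: residual 3*(k**2 + 7*k + 13)/(k**4 + 14*k**3 + 71*k**2 + 154*k + 120) ≠ 0.

s_(k+1) = (k + 2)*(k + 4)/((k + 3)*(k + 5))
s_(k+1) − s_k = (2*k**2 + 12*k + 19)/(k**4 + 14*k**3 + 71*k**2 + 154*k + 120)
(s_(k+1) − s_k) − t_k = 3*(k**2 + 7*k + 13)/(k**4 + 14*k**3 + 71*k**2 + 154*k + 120)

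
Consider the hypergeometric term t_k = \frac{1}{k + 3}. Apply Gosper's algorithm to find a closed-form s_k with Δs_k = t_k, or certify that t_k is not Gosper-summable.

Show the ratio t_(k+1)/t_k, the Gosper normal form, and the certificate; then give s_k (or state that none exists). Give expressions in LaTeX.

Ratio r(k) = (k + 3)/(k + 4).
So A=k + 3 and B=k + 4, with C=1.
Key eq: (k + 3)·f(k+1) = (k + 3)·f(k) + (1).
From deg A=1, deg B=1, deg C=0: d=0.
Write f(k) = c0. Then LHS − RHS = -1, requiring -1 = 0: contradictory. No certificate.

none — t_k is not Gosper-summable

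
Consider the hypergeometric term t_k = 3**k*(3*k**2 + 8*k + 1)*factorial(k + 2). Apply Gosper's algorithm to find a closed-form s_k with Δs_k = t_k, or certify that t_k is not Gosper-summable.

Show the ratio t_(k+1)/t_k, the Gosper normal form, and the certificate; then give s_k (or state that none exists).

r(k) = 3*(3*k**3 + 23*k**2 + 54*k + 36)/(3*k**2 + 8*k + 1) after simplifying.
So A=3*k + 9 and B=1, with C=k**2 + 8*k/3 + 1/3.
Key eq: (3*k + 9)·f(k+1) = (1)·f(k) + (k**2 + 8*k/3 + 1/3).
Degrees (1,0,2) ⇒ d ≤ 1.
Solving with deg f ≤ 1: f(k) = (k - 1)/3.
Get s_k = R·t_k = 3**k*(k - 1)*factorial(k + 2) with R(k) = B(k−1)f(k)/C(k) = (k - 1)/(3*k**2 + 8*k + 1).
Check: Δs_k = 3**k*(3*k**2 + 8*k + 1)*factorial(k + 2). ✓

s_k = 3**k*(k - 1)*factorial(k + 2)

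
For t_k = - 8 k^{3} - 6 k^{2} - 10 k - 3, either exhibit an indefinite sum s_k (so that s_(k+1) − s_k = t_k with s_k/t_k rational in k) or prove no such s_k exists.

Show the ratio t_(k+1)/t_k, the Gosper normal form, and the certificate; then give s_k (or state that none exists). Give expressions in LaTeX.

r(k) = (8*k**3 + 30*k**2 + 46*k + 27)/(8*k**3 + 6*k**2 + 10*k + 3) after simplifying.
A = 1, B = 1, C = k**3 + 3*k**2/4 + 5*k/4 + 3/8.
f must satisfy (1)·f(k+1) − (1)·f(k) = k**3 + 3*k**2/4 + 5*k/4 + 3/8.
Bound: deg f ≤ 4.
Solve for f: f(k) = k*(2*k**3 - 2*k**2 + 4*k - 1)/8 (degree 4 ≤ 4).
R(k) = B(k−1)·f(k)/C(k) = k*(2*k**3 - 2*k**2 + 4*k - 1)/(8*k**3 + 6*k**2 + 10*k + 3); s_k = R·t_k = k*(-2*k**3 + 2*k**2 - 4*k + 1).
Check: Δs_k = -8*k**3 - 6*k**2 - 10*k - 3. ✓

s_k = k \left(- 2 k^{3} + 2 k^{2} - 4 k + 1\right)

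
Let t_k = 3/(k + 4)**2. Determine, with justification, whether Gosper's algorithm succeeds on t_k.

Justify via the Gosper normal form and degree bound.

t_(k+1)/t_k = (k + 4)**2/(k + 5)**2.
So A=k**2 + 8*k + 16 and B=k**2 + 10*k + 25, with C=1.
f must satisfy (k**2 + 8*k + 16)·f(k+1) − (k**2 + 8*k + 16)·f(k) = 1.
Bound: deg f ≤ 0.
Put f(k) = c0: A·f(k+1) − B(k−1)·f(k) − C = -1; need -1 = 0 — inconsistent ⇒ no f, not summable.

No — key equation has no polynomial f.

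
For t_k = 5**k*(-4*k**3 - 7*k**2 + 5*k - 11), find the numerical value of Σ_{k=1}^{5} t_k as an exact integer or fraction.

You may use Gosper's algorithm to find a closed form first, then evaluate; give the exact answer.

r(k) = 5*(4*k**3 + 19*k**2 + 21*k + 17)/(4*k**3 + 7*k**2 - 5*k + 11) after simplifying.
Normal form (A,B,C) = (5, 1, k**3 + 7*k**2/4 - 5*k/4 + 11/4).
Solve (5)·f(k+1) − (1)·f(k) = k**3 + 7*k**2/4 - 5*k/4 + 11/4.
deg f ≤ 3 (via 0,0,3).
Coefficient equations give f(k) = (k**3 - 2*k**2 + 4)/4.
So s_k = (B(k−1)f/C)·t_k = ((k**3 - 2*k**2 + 4)/(4*k**3 + 7*k**2 - 5*k + 11))·t_k = 5**k*(-k**3 + 2*k**2 - 4).
s_(k+1) − s_k = 5**k*(-4*k**3 - 7*k**2 + 5*k - 11) = t_k.
Sum = s_(6) − s_(1); s_(6) = -2312500, s_(1) = -15 ⇒ -2312485.

Σ = -2312485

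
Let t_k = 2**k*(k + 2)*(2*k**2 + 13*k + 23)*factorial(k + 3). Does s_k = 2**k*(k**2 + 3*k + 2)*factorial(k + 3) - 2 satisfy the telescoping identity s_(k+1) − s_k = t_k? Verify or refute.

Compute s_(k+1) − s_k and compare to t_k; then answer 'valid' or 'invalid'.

valid; difference matches t_k

s_(k+1) = 2**(k + 1)*(3*k + (k + 1)**2 + 5)*factorial(k + 4) - 2
s_(k+1) − s_k = 2**k*(k + 2)*(2*k**2 + 13*k + 23)*factorial(k + 3)
(s_(k+1) − s_k) − t_k = 0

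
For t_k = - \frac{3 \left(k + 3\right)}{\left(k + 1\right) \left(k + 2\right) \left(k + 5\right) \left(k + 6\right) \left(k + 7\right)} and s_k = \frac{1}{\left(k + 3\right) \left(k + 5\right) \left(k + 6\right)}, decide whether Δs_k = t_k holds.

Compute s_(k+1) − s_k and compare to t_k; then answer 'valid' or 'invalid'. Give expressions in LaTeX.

Invalid: residual \frac{2 \left(4 k^{2} + 27 k + 41\right)}{k^{7} + 28 k^{6} + 322 k^{5} + 1960 k^{4} + 6769 k^{3} + 13132 k^{2} + 13068 k + 5040} ≠ 0.

s_(k+1) = 1/((k + 4)*(k + 6)*(k + 7))
s_(k+1) − s_k = ((k + 3)*(k + 5) - (k + 4)*(k + 7))/((k + 3)*(k + 4)*(k + 5)*(k + 6)*(k + 7))
(s_(k+1) − s_k) − t_k = 2*(4*k**2 + 27*k + 41)/(k**7 + 28*k**6 + 322*k**5 + 1960*k**4 + 6769*k**3 + 13132*k**2 + 13068*k + 5040)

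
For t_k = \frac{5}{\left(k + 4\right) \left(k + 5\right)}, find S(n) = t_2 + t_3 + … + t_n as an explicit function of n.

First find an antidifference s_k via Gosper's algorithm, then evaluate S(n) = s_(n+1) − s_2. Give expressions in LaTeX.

t_(k+1)/t_k = (k + 4)/(k + 6).
Normal form (A,B,C) = (k + 4, k + 6, 1).
Set up (k + 4)·f(k+1) − (k + 5)·f(k) − (1) = 0.
Degrees (1,1,0) ⇒ d ≤ 1.
Coefficient equations give f(k) = k/4.
Then R = B(k−1)f/C = k*(k + 5)/4, so s_k = R(k)·t_k = 5*k/(4*(k + 4)).
s_(k+1) − s_k = 5/(k**2 + 9*k + 20) = t_k.
Evaluate: s_(n+1) = 5*(n + 1)/(4*(n + 5)); subtract s_(2) = 5/12 ⇒ S(n) = 5*(n - 1)/(6*(n + 5)).

S(n) = \frac{5 \left(n - 1\right)}{6 \left(n + 5\right)}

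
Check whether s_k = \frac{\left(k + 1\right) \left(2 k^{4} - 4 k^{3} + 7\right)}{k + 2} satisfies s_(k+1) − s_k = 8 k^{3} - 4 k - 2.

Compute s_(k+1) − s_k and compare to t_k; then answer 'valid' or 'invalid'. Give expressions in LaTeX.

Invalid: residual \frac{- 6 k^{4} - 20 k^{3} + 4 k^{2} + 10 k + 11}{k^{2} + 5 k + 6} ≠ 0.

s_(k+1) = (k + 2)*(2*(k + 1)**4 - 4*(k + 1)**3 + 7)/(k + 3)
s_(k+1) − s_k = (8*k**5 + 34*k**4 + 24*k**3 - 18*k**2 - 24*k - 1)/(k**2 + 5*k + 6)
(s_(k+1) − s_k) − t_k = (-6*k**4 - 20*k**3 + 4*k**2 + 10*k + 11)/(k**2 + 5*k + 6)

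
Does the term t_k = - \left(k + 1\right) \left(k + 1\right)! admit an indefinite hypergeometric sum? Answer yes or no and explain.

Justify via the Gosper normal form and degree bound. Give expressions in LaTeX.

Yes. s_k = - \left(k + 1\right)!.

r(k) = (k + 2)**2/(k + 1) after simplifying.
A = k + 2, B = 1, C = k + 1.
Set up (k + 2)·f(k+1) − (1)·f(k) − (k + 1) = 0.
d = 0 from the (1,0,1) case.
A polynomial solution: f(k) = 1.
Then R = B(k−1)f/C = 1/(k + 1), so s_k = R(k)·t_k = -factorial(k + 1).
Verify: -(k + 1)*factorial(k + 1) matches t_k.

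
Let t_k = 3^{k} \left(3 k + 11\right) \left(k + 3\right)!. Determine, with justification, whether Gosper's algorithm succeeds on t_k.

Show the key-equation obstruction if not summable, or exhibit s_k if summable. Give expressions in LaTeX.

Compute t_(k+1)/t_k: get 3*(k + 4)*(3*k + 14)/(3*k + 11).
Factor: A=3*k + 12; B=1; C=k + 11/3.
f must satisfy (3*k + 12)·f(k+1) − (1)·f(k) = k + 11/3.
From deg A=1, deg B=0, deg C=1: d=0.
Match coefficients ⇒ f(k) = 1/3.
R(k) = B(k−1)·f(k)/C(k) = 1/(3*k + 11); s_k = R·t_k = 3**k*factorial(k + 3).
s_(k+1) − s_k = 3**k*(3*k + 11)*factorial(k + 3) = t_k.

Yes. s_k = 3^{k} \left(k + 3\right)!.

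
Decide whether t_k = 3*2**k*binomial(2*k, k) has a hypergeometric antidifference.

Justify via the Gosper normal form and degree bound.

Ratio r(k) = 4*(2*k + 1)/(k + 1).
So A=8*k + 4 and B=k + 1, with C=1.
f must satisfy (8*k + 4)·f(k+1) − (k)·f(k) = 1.
Degrees (1,1,0) ⇒ d ≤ -1.
deg f ≤ -1 is impossible — no certificate.

No — key equation has no polynomial f.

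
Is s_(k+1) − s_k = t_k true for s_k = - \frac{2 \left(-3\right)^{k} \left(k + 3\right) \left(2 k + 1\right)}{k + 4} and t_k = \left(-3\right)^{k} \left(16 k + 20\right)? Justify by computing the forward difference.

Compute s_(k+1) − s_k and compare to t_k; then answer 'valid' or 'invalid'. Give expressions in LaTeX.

s_(k+1) = 6*(-3)**k*(k + 4)*(2*k + 3)/(k + 5)
s_(k+1) − s_k = (-3)**k*(16*k**3 + 148*k**2 + 412*k + 318)/(k**2 + 9*k + 20)
(s_(k+1) − s_k) − t_k = (-3)**k*(-16*k**2 - 88*k - 82)/(k**2 + 9*k + 20)

Invalid: residual \frac{\left(-3\right)^{k} \left(- 16 k^{2} - 88 k - 82\right)}{k^{2} + 9 k + 20} ≠ 0.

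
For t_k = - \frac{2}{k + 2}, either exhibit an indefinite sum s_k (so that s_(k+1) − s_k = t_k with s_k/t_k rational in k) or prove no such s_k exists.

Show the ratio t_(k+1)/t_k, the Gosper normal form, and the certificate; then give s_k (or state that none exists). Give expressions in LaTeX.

Ratio r(k) = (k + 2)/(k + 3).
Gosper form: A/B · C(k+1)/C(k) with A=k + 2, B=k + 3, C=1.
Key eq: (k + 2)·f(k+1) = (k + 2)·f(k) + (1).
From deg A=1, deg B=1, deg C=0: d=0.
Generic f = c0 gives residual -1; -1 = 0 cannot hold, so t_k is not Gosper-summable.

none — t_k is not Gosper-summable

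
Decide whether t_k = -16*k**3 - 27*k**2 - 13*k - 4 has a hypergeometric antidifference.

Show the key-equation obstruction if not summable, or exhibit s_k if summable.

t_(k+1)/t_k = (16*k**3 + 75*k**2 + 115*k + 60)/(16*k**3 + 27*k**2 + 13*k + 4).
A = 1, B = 1, C = k**3 + 27*k**2/16 + 13*k/16 + 1/4.
f must satisfy (1)·f(k+1) − (1)·f(k) = k**3 + 27*k**2/16 + 13*k/16 + 1/4.
d = 4 from the (0,0,3) case.
Solve for f: f(k) = k*(4*k**3 + k**2 - 3*k + 2)/16 (degree 4 ≤ 4).
Get s_k = R·t_k = k*(-4*k**3 - k**2 + 3*k - 2) with R(k) = B(k−1)f(k)/C(k) = k*(4*k**3 + k**2 - 3*k + 2)/(16*k**3 + 27*k**2 + 13*k + 4).
s_(k+1) − s_k = -16*k**3 - 27*k**2 - 13*k - 4 = t_k.

Yes. s_k = k*(-4*k**3 - k**2 + 3*k - 2).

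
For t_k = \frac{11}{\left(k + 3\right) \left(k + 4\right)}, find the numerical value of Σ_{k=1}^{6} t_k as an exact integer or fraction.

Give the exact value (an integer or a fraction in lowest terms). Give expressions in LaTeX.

Σ = 33/20

t_(k+1)/t_k = (k + 3)/(k + 5).
Factor: A=k + 3; B=k + 5; C=1.
f must satisfy (k + 3)·f(k+1) − (k + 4)·f(k) = 1.
From deg A=1, deg B=1, deg C=0: d=1.
Coefficient equations give f(k) = k/3.
R(k) = B(k−1)·f(k)/C(k) = k*(k + 4)/3; s_k = R·t_k = 11*k/(3*(k + 3)).
s_(k+1) − s_k = 11/(k**2 + 7*k + 12) = t_k.
Evaluate s at k=7 and k=1: 77/30 and 11/12; difference 33/20.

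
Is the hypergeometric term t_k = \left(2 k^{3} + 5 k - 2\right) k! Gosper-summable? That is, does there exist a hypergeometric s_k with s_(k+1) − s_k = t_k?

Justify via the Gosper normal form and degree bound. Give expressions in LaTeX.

t_(k+1)/t_k = (k + 1)*(5*k + 2*(k + 1)**3 + 3)/(2*k**3 + 5*k - 2).
So A=k + 1 and B=1, with C=k**3 + 5*k/2 - 1.
Set up (k + 1)·f(k+1) − (1)·f(k) − (k**3 + 5*k/2 - 1) = 0.
deg f ≤ 2 (via 1,0,3).
Coefficient equations give f(k) = (2*k**2 - 4*k + 3)/2.
So s_k = (B(k−1)f/C)·t_k = ((2*k**2 - 4*k + 3)/(2*k**3 + 5*k - 2))·t_k = (2*k**2 - 4*k + 3)*factorial(k).
Δs = (2*k**3 + 5*k - 2)*factorial(k), as required.

Yes. s_k = \left(2 k^{2} - 4 k + 3\right) k!.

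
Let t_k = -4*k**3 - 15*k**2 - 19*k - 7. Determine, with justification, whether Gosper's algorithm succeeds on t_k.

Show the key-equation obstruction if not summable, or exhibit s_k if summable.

Yes. s_k = k**2*(-k**2 - 3*k - 3).

Ratio r(k) = (4*k**3 + 27*k**2 + 61*k + 45)/(4*k**3 + 15*k**2 + 19*k + 7).
So A=1 and B=1, with C=k**3 + 15*k**2/4 + 19*k/4 + 7/4.
Solve (1)·f(k+1) − (1)·f(k) = k**3 + 15*k**2/4 + 19*k/4 + 7/4.
Degrees (0,0,3) ⇒ d ≤ 4.
Solving with deg f ≤ 4: f(k) = k**2*(k**2 + 3*k + 3)/4.
Then R = B(k−1)f/C = k**2*(k**2 + 3*k + 3)/(4*k**3 + 15*k**2 + 19*k + 7), so s_k = R(k)·t_k = k**2*(-k**2 - 3*k - 3).
Verify: -4*k**3 - 15*k**2 - 19*k - 7 matches t_k.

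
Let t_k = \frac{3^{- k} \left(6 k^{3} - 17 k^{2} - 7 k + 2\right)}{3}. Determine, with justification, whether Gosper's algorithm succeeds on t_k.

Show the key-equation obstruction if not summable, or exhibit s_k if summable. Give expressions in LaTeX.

Yes. s_k = 3^{- k} \left(- 3 k^{3} + 4 k^{2} + 3 k + 1\right).

Ratio r(k) = (6*k**3 + k**2 - 23*k - 16)/(3*(6*k**3 - 17*k**2 - 7*k + 2)).
Factor: A=1/3; B=1; C=k**3 - 17*k**2/6 - 7*k/6 + 1/3.
Key eq: (1/3)·f(k+1) = (1)·f(k) + (k**3 - 17*k**2/6 - 7*k/6 + 1/3).
Bound: deg f ≤ 3.
Solve for f: f(k) = -(3*k**3 - 4*k**2 - 3*k - 1)/2 (degree 3 ≤ 3).
Certificate R = B(k−1)f/C = -3*(3*k**3 - 4*k**2 - 3*k - 1)/(6*k**3 - 17*k**2 - 7*k + 2) gives s_k = (-3*k**3 + 4*k**2 + 3*k + 1)/3**k.
Verify: (6*k**3 - 17*k**2 - 7*k + 2)/(3*3**k) matches t_k.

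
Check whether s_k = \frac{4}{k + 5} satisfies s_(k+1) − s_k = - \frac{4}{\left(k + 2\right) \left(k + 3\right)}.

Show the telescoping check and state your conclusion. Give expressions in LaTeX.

Invalid: residual \frac{24 \left(k + 4\right)}{k^{4} + 16 k^{3} + 91 k^{2} + 216 k + 180} ≠ 0.

s_(k+1) = 4/(k + 6)
s_(k+1) − s_k = -4/((k + 5)*(k + 6))
(s_(k+1) − s_k) − t_k = 24*(k + 4)/(k**4 + 16*k**3 + 91*k**2 + 216*k + 180)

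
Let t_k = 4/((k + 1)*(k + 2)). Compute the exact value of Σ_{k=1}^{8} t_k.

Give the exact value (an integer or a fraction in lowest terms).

Σ = 8/5

Compute t_(k+1)/t_k: get (k + 1)/(k + 3).
Normal form (A,B,C) = (k + 1, k + 3, 1).
Solve (k + 1)·f(k+1) − (k + 2)·f(k) = 1.
deg f ≤ 1 (via 1,1,0).
Solve for f: f(k) = k (degree 1 ≤ 1).
Get s_k = R·t_k = 4*k/(k + 1) with R(k) = B(k−1)f(k)/C(k) = k*(k + 2).
Verify: 4/(k**2 + 3*k + 2) matches t_k.
Telescoping: Σ = s_(9) − s_(1) = 18/5 − (2) = 8/5.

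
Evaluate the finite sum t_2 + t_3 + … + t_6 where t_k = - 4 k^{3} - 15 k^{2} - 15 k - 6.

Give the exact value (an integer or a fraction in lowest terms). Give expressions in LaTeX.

Σ = -3440

Step 1: r(k) = (4*k**3 + 27*k**2 + 57*k + 40)/(4*k**3 + 15*k**2 + 15*k + 6).
So A=1 and B=1, with C=k**3 + 15*k**2/4 + 15*k/4 + 3/2.
f must satisfy (1)·f(k+1) − (1)·f(k) = k**3 + 15*k**2/4 + 15*k/4 + 3/2.
Bound: deg f ≤ 4.
Match coefficients ⇒ f(k) = k*(k**3 + 3*k**2 + k + 1)/4.
So s_k = (B(k−1)f/C)·t_k = (k*(k**3 + 3*k**2 + k + 1)/(4*k**3 + 15*k**2 + 15*k + 6))·t_k = k*(-k**3 - 3*k**2 - k - 1).
s_(k+1) − s_k = -4*k**3 - 15*k**2 - 15*k - 6 = t_k.
Evaluate s at k=7 and k=2: -3486 and -46; difference -3440.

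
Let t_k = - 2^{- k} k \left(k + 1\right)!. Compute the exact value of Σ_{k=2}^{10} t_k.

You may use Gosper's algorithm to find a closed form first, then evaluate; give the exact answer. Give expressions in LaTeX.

Σ = -467772

The ratio is (k + 1)*(k + 2)/(2*k).
Take A(k)=k/2 + 1, B(k)=1, C(k)=k.
f must satisfy (k/2 + 1)·f(k+1) − (1)·f(k) = k.
Bound: deg f ≤ 0.
Match coefficients ⇒ f(k) = 2.
So s_k = (B(k−1)f/C)·t_k = (2/k)·t_k = -2**(1 - k)*factorial(k + 1).
Δs = -k*factorial(k + 1)/2**k, as required.
Σ_(k=2)^(10) t_k = s_(11) − s_(2) = -467775 − (-3) = -467772.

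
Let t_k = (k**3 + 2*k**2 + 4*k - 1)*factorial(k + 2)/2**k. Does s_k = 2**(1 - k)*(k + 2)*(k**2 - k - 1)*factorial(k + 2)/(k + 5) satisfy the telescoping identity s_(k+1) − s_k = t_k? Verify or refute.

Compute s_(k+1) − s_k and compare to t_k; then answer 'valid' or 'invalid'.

Invalid: residual -3*(k**4 + 7*k**3 + 12*k**2 + 21*k - 3)*factorial(k + 2)/(2**k*(k + 5)*(k + 6)) ≠ 0.

s_(k+1) = (k + 3)*(k**2 + k - 1)*factorial(k + 3)/(2**k*(k + 6))
s_(k+1) − s_k = (k**5 + 10*k**4 + 35*k**3 + 67*k**2 + 46*k - 21)*factorial(k + 2)/(2**k*(k + 5)*(k + 6))
(s_(k+1) − s_k) − t_k = -3*(k**4 + 7*k**3 + 12*k**2 + 21*k - 3)*factorial(k + 2)/(2**k*(k + 5)*(k + 6))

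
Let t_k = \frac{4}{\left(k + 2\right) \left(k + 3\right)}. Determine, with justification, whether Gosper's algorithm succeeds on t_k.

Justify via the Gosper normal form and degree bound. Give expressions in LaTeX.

Yes. s_k = \frac{2 k}{k + 2}.

Step 1: r(k) = (k + 2)/(k + 4).
Factor: A=k + 2; B=k + 4; C=1.
Need (k + 2)·f(k+1) − (k + 3)·f(k) = 1.
Bound: deg f ≤ 1.
Coefficient equations give f(k) = k/2.
Then R = B(k−1)f/C = k*(k + 3)/2, so s_k = R(k)·t_k = 2*k/(k + 2).
Verify: 4/(k**2 + 5*k + 6) matches t_k.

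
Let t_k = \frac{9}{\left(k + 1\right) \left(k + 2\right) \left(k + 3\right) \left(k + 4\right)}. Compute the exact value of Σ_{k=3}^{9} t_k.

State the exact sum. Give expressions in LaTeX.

r(k) = (k + 1)/(k + 5) after simplifying.
Normal form (A,B,C) = (k + 1, k + 5, 1).
Need (k + 1)·f(k+1) − (k + 4)·f(k) = 1.
From deg A=1, deg B=1, deg C=0: d=3.
Coefficient equations give f(k) = k*(k**2 + 6*k + 11)/18.
Get s_k = R·t_k = k*(k**2 + 6*k + 11)/(2*(k + 1)*(k + 2)*(k + 3)) with R(k) = B(k−1)f(k)/C(k) = k*(k + 4)*(k**2 + 6*k + 11)/18.
s_(k+1) − s_k = 9/(k**4 + 10*k**3 + 35*k**2 + 50*k + 24) = t_k.
Telescoping: Σ = s_(10) − s_(3) = 285/572 − (19/40) = 133/5720.

Σ = 133/5720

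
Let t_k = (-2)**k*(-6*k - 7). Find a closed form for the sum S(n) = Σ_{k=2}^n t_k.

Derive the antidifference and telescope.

S(n) = -6*(-2)**n + 2*(-2)**(n + 1)*n - 20

r(k) = 2*(-6*k - 13)/(6*k + 7) after simplifying.
Factor: A=-2; B=1; C=k + 7/6.
f must satisfy (-2)·f(k+1) − (1)·f(k) = k + 7/6.
Degrees (0,0,1) ⇒ d ≤ 1.
Match coefficients ⇒ f(k) = -(2*k + 1)/6.
R(k) = B(k−1)·f(k)/C(k) = -(2*k + 1)/(6*k + 7); s_k = R·t_k = (-2)**k*(2*k + 1).
Δs = (-2)**k*(-6*k - 7), as required.
Σ_(k=2)^n t_k = s_(n+1) − s_(2) = ((-2)**(n + 1)*(2*n + 3)) − (20), i.e. -6*(-2)**n + 2*(-2)**(n + 1)*n - 20.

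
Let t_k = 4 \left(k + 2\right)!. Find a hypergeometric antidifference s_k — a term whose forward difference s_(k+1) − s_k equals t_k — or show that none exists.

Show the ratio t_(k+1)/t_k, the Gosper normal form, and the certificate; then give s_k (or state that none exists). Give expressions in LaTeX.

none — t_k is not Gosper-summable

r(k) = k + 3 after simplifying.
Normal form (A,B,C) = (k + 3, 1, 1).
Set up (k + 3)·f(k+1) − (1)·f(k) − (1) = 0.
Bound: deg f ≤ -1.
deg f ≤ -1 is impossible — no certificate.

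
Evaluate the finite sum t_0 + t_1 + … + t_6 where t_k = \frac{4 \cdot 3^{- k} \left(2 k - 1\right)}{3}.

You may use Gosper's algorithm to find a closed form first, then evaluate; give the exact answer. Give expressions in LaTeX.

The ratio is (2*k + 1)/(3*(2*k - 1)).
Factor: A=1/3; B=1; C=k - 1/2.
f must satisfy (1/3)·f(k+1) − (1)·f(k) = k - 1/2.
Bound: deg f ≤ 1.
Match coefficients ⇒ f(k) = -3*k/2.
Certificate R = B(k−1)f/C = -3*k/(2*k - 1) gives s_k = -4*k/3**k.
Verify: 4*(2*k - 1)/(3*3**k) matches t_k.
Telescoping: Σ = s_(7) − s_(0) = -28/2187 − (0) = -28/2187.

Σ = -28/2187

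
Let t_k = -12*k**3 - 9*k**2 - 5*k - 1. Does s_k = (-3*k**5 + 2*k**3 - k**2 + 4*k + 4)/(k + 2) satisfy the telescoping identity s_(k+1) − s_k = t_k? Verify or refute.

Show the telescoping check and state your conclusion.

s_(k+1) = (4*k - 3*(k + 1)**5 + 2*(k + 1)**3 - (k + 1)**2 + 8)/(k + 3)
s_(k+1) − s_k = 2*k*(-6*k**4 - 30*k**3 - 43*k**2 - 29*k - 12)/(k**2 + 5*k + 6)
(s_(k+1) − s_k) − t_k = (9*k**4 + 36*k**3 + 22*k**2 + 11*k + 6)/(k**2 + 5*k + 6)

Invalid: residual (9*k**4 + 36*k**3 + 22*k**2 + 11*k + 6)/(k**2 + 5*k + 6) ≠ 0.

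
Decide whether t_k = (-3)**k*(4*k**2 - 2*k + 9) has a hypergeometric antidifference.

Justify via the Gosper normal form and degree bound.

Compute t_(k+1)/t_k: get 3*(2*k - 4*(k + 1)**2 - 7)/(4*k**2 - 2*k + 9).
Factor: A=-3; B=1; C=k**2 - k/2 + 9/4.
Solve (-3)·f(k+1) − (1)·f(k) = k**2 - k/2 + 9/4.
Degrees (0,0,2) ⇒ d ≤ 2.
Solving with deg f ≤ 2: f(k) = -(k**2 - 2*k + 3)/4.
Then R = B(k−1)f/C = -(k**2 - 2*k + 3)/(4*k**2 - 2*k + 9), so s_k = R(k)·t_k = (-3)**k*(-k**2 + 2*k - 3).
s_(k+1) − s_k = (-3)**k*(4*k**2 - 2*k + 9) = t_k.

Yes. s_k = (-3)**k*(-k**2 + 2*k - 3).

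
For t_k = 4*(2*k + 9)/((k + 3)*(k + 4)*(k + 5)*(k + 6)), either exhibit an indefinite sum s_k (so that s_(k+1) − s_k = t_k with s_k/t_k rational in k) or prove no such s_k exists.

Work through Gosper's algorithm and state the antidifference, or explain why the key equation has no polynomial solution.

The ratio is (k + 3)*(2*k + 11)/((k + 7)*(2*k + 9)).
So A=k + 3 and B=k + 7, with C=k + 9/2.
Solve (k + 3)·f(k+1) − (k + 6)·f(k) = k + 9/2.
Degrees (1,1,1) ⇒ d ≤ 3.
Coefficient equations give f(k) = k*(k + 4)*(k + 8)/30.
Certificate R = B(k−1)f/C = k*(k + 4)*(k + 6)*(k + 8)/(15*(2*k + 9)) gives s_k = 4*k*(k + 8)/(15*(k**2 + 8*k + 15)).
Δs = 4*(2*k + 9)/(k**4 + 18*k**3 + 119*k**2 + 342*k + 360), as required.

s_k = 4*k*(k + 8)/(15*(k**2 + 8*k + 15))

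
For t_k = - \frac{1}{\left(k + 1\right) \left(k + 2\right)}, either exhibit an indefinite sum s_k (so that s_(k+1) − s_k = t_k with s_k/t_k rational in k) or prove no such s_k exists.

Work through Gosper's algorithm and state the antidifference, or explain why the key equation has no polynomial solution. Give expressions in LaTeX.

s_k = - \frac{k}{k + 1}

r(k) = (k + 1)/(k + 3) after simplifying.
Gosper form: A/B · C(k+1)/C(k) with A=k + 1, B=k + 3, C=1.
Key eq: (k + 1)·f(k+1) = (k + 2)·f(k) + (1).
d = 1 from the (1,1,0) case.
Match coefficients ⇒ f(k) = k.
Get s_k = R·t_k = -k/(k + 1) with R(k) = B(k−1)f(k)/C(k) = k*(k + 2).
Verify: -1/(k**2 + 3*k + 2) matches t_k.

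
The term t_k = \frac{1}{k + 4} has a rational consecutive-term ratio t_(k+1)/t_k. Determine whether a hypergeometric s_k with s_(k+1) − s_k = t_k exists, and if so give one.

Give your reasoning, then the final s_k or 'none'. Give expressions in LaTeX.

none (Gosper's algorithm certifies no s_k)

The ratio is (k + 4)/(k + 5).
So A=k + 4 and B=k + 5, with C=1.
f must satisfy (k + 4)·f(k+1) − (k + 4)·f(k) = 1.
Bound: deg f ≤ 0.
Put f(k) = c0: A·f(k+1) − B(k−1)·f(k) − C = -1; need -1 = 0 — inconsistent ⇒ no f, not summable.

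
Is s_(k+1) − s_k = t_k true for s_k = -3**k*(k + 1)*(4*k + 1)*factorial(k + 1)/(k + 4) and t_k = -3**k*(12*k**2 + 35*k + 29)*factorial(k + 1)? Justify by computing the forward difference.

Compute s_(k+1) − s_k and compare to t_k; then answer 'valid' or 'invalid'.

Invalid: residual 3**(k + 1)*(12*k**3 + 83*k**2 + 165*k + 115)*factorial(k + 1)/((k + 4)*(k + 5)) ≠ 0.

s_(k+1) = -3**(k + 1)*(k + 2)*(4*k + 5)*factorial(k + 2)/(k + 5)
s_(k+1) − s_k = -3**k*(12*k**4 + 107*k**3 + 335*k**2 + 466*k + 235)*factorial(k + 1)/((k + 4)*(k + 5))
(s_(k+1) − s_k) − t_k = 3**(k + 1)*(12*k**3 + 83*k**2 + 165*k + 115)*factorial(k + 1)/((k + 4)*(k + 5))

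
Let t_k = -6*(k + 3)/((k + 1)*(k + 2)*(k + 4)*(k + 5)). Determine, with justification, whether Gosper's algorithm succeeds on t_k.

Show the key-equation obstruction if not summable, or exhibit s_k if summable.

Step 1: r(k) = (k + 1)*(k + 4)**2/((k + 3)**2*(k + 6)).
Take A(k)=k + 1, B(k)=k + 6, C(k)=k**2 + 6*k + 9.
Set up (k + 1)·f(k+1) − (k + 5)·f(k) − (k**2 + 6*k + 9) = 0.
Bound: deg f ≤ 4.
Match coefficients ⇒ f(k) = k*(k + 2)*(k + 3)*(k + 5)/8.
R(k) = B(k−1)·f(k)/C(k) = k*(k + 2)*(k + 5)**2/(8*(k + 3)); s_k = R·t_k = 3*k*(-k - 5)/(4*(k**2 + 5*k + 4)).
s_(k+1) − s_k = 6*(-k - 3)/(k**4 + 12*k**3 + 49*k**2 + 78*k + 40) = t_k.

Yes. s_k = 3*k*(-k - 5)/(4*(k**2 + 5*k + 4)).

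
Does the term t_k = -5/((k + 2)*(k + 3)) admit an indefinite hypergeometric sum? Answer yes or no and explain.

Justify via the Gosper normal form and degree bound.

Yes. s_k = -5*k/(2*k + 4).

Step 1: r(k) = (k + 2)/(k + 4).
Take A(k)=k + 2, B(k)=k + 4, C(k)=1.
Need (k + 2)·f(k+1) − (k + 3)·f(k) = 1.
Bound: deg f ≤ 1.
A polynomial solution: f(k) = k/2.
R(k) = B(k−1)·f(k)/C(k) = k*(k + 3)/2; s_k = R·t_k = -5*k/(2*k + 4).
Check: Δs_k = -5/(k**2 + 5*k + 6). ✓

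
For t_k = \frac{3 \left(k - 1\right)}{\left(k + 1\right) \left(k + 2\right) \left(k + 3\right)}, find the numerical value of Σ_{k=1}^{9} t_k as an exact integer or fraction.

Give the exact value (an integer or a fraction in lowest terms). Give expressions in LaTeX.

Compute t_(k+1)/t_k: get k*(k + 1)/((k - 1)*(k + 4)).
So A=k + 1 and B=k + 4, with C=k - 1.
Key eq: (k + 1)·f(k+1) = (k + 3)·f(k) + (k - 1).
d = 2 from the (1,1,1) case.
Solve for f: f(k) = -k (degree 1 ≤ 2).
R(k) = B(k−1)·f(k)/C(k) = -k*(k + 3)/(k - 1); s_k = R·t_k = -3*k/((k + 1)*(k + 2)).
Check: Δs_k = 3*(k - 1)/(k**3 + 6*k**2 + 11*k + 6). ✓
Evaluate s at k=10 and k=1: -5/22 and -1/2; difference 3/11.

Σ = 3/11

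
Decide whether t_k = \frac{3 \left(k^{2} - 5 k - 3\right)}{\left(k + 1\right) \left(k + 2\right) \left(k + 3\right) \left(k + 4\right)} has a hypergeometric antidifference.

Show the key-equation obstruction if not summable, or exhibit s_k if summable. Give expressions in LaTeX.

Step 1: r(k) = (k**3 - 2*k**2 - 10*k - 7)/(k**3 - 28*k - 15).
A = k + 1, B = k + 5, C = k**2 - 5*k - 3.
f must satisfy (k + 1)·f(k+1) − (k + 4)·f(k) = k**2 - 5*k - 3.
d = 3 from the (1,1,2) case.
Coefficient equations give f(k) = -k*(k**2 + 12*k + 5)/6.
Get s_k = R·t_k = k*(-k**2 - 12*k - 5)/(2*(k + 1)*(k + 2)*(k + 3)) with R(k) = B(k−1)f(k)/C(k) = -k*(k + 4)*(k**2 + 12*k + 5)/(6*(k**2 - 5*k - 3)).
Δs = 3*(k**2 - 5*k - 3)/(k**4 + 10*k**3 + 35*k**2 + 50*k + 24), as required.

Yes. s_k = \frac{k \left(- k^{2} - 12 k - 5\right)}{2 \left(k + 1\right) \left(k + 2\right) \left(k + 3\right)}.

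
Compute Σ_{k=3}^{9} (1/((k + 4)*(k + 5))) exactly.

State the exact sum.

Step 1: r(k) = (k + 4)/(k + 6).
Take A(k)=k + 4, B(k)=k + 6, C(k)=1.
Need (k + 4)·f(k+1) − (k + 5)·f(k) = 1.
deg f ≤ 1 (via 1,1,0).
Match coefficients ⇒ f(k) = k/4.
R(k) = B(k−1)·f(k)/C(k) = k*(k + 5)/4; s_k = R·t_k = k/(4*(k + 4)).
Check: Δs_k = 1/(k**2 + 9*k + 20). ✓
Telescoping: Σ = s_(10) − s_(3) = 5/28 − (3/28) = 1/14.

Σ = 1/14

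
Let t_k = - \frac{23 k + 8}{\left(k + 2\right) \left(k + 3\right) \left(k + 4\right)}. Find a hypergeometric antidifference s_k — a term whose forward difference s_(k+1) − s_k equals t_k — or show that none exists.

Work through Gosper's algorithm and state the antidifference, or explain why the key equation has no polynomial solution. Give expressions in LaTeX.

r(k) = (k + 2)*(23*k + 31)/((k + 5)*(23*k + 8)) after simplifying.
Normal form (A,B,C) = (k + 2, k + 5, k + 8/23).
Solve (k + 2)·f(k+1) − (k + 4)·f(k) = k + 8/23.
deg f ≤ 2 (via 1,1,1).
Match coefficients ⇒ f(k) = k*(9*k - 1)/46.
Get s_k = R·t_k = k*(1 - 9*k)/(2*(k + 2)*(k + 3)) with R(k) = B(k−1)f(k)/C(k) = k*(k + 4)*(9*k - 1)/(2*(23*k + 8)).
Verify: (-23*k - 8)/(k**3 + 9*k**2 + 26*k + 24) matches t_k.

s_k = \frac{k \left(1 - 9 k\right)}{2 \left(k + 2\right) \left(k + 3\right)}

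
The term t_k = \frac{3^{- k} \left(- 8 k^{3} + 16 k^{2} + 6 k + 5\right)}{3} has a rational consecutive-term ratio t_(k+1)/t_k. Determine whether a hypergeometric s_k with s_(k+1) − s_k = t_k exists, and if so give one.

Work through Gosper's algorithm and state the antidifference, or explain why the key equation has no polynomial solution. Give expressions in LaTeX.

Ratio r(k) = (8*k**3 + 8*k**2 - 14*k - 19)/(3*(8*k**3 - 16*k**2 - 6*k - 5)).
A = 1/3, B = 1, C = k**3 - 2*k**2 - 3*k/4 - 5/8.
Key eq: (1/3)·f(k+1) = (1)·f(k) + (k**3 - 2*k**2 - 3*k/4 - 5/8).
Bound: deg f ≤ 3.
Coefficient equations give f(k) = -3*(4*k**3 - 2*k**2 + k - 1)/8.
Certificate R = B(k−1)f/C = -3*(4*k**3 - 2*k**2 + k - 1)/(8*k**3 - 16*k**2 - 6*k - 5) gives s_k = (4*k**3 - 2*k**2 + k - 1)/3**k.
s_(k+1) − s_k = (-8*k**3 + 16*k**2 + 6*k + 5)/(3*3**k) = t_k.

s_k = 3^{- k} \left(4 k^{3} - 2 k^{2} + k - 1\right)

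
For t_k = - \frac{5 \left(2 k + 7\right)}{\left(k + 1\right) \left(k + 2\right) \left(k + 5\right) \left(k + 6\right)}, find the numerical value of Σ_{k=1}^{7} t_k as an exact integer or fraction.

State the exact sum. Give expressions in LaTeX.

Σ = -175/468

Ratio r(k) = (k + 1)*(k + 5)*(2*k + 9)/((k + 3)*(k + 7)*(2*k + 7)).
Gosper form: A/B · C(k+1)/C(k) with A=k + 1, B=k + 7, C=k**3 + 21*k**2/2 + 73*k/2 + 42.
Key eq: (k + 1)·f(k+1) = (k + 6)·f(k) + (k**3 + 21*k**2/2 + 73*k/2 + 42).
Degrees (1,1,3) ⇒ d ≤ 5.
Solving with deg f ≤ 5: f(k) = k*(k + 2)*(k + 3)*(k + 4)*(k + 6)/10.
R(k) = B(k−1)·f(k)/C(k) = k*(k + 2)*(k + 6)**2/(5*(2*k + 7)); s_k = R·t_k = k*(-k - 6)/(k**2 + 6*k + 5).
Check: Δs_k = 5*(-2*k - 7)/(k**4 + 14*k**3 + 65*k**2 + 112*k + 60). ✓
Evaluate s at k=8 and k=1: -112/117 and -7/12; difference -175/468.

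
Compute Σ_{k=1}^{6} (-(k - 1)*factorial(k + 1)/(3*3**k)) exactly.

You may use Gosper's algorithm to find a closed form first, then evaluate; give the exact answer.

Σ = -4318/243

Step 1: r(k) = k*(k + 2)/(3*(k - 1)).
So A=k/3 + 2/3 and B=1, with C=k - 1.
Need (k/3 + 2/3)·f(k+1) − (1)·f(k) = k - 1.
deg f ≤ 0 (via 1,0,1).
Coefficient equations give f(k) = 3.
R(k) = B(k−1)·f(k)/C(k) = 3/(k - 1); s_k = R·t_k = -factorial(k + 1)/3**k.
Verify: -(k - 1)*factorial(k + 1)/(3*3**k) matches t_k.
Σ_(k=1)^(6) t_k = s_(7) − s_(1) = -4480/243 − (-2/3) = -4318/243.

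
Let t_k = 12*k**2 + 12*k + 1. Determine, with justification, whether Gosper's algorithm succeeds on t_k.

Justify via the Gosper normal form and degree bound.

Yes. s_k = k*(4*k**2 - 3).

The ratio is (12*k**2 + 36*k + 25)/(12*k**2 + 12*k + 1).
So A=1 and B=1, with C=k**2 + k + 1/12.
Need (1)·f(k+1) − (1)·f(k) = k**2 + k + 1/12.
d = 3 from the (0,0,2) case.
Coefficient equations give f(k) = k*(4*k**2 - 3)/12.
Get s_k = R·t_k = k*(4*k**2 - 3) with R(k) = B(k−1)f(k)/C(k) = k*(4*k**2 - 3)/(12*k**2 + 12*k + 1).
s_(k+1) − s_k = 12*k**2 + 12*k + 1 = t_k.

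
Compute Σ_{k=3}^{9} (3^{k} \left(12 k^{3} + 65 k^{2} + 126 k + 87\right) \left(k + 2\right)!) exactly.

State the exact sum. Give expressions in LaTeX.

Σ = 12247216851991680

Ratio r(k) = 3*(12*k**4 + 137*k**3 + 595*k**2 + 1166*k + 870)/(12*k**3 + 65*k**2 + 126*k + 87).
Factor: A=3*k + 9; B=1; C=k**3 + 65*k**2/12 + 21*k/2 + 29/4.
Need (3*k + 9)·f(k+1) − (1)·f(k) = k**3 + 65*k**2/12 + 21*k/2 + 29/4.
From deg A=1, deg B=0, deg C=3: d=2.
A polynomial solution: f(k) = (4*k**2 + 3*k + 3)/12.
R(k) = B(k−1)·f(k)/C(k) = (4*k**2 + 3*k + 3)/(12*k**3 + 65*k**2 + 126*k + 87); s_k = R·t_k = 3**k*(4*k**2 + 3*k + 3)*factorial(k + 2).
Δs = 3**k*(12*k**3 + 65*k**2 + 126*k + 87)*factorial(k + 2), as required.
Sum = s_(10) − s_(3); s_(10) = 12247216852147200, s_(3) = 155520 ⇒ 12247216851991680.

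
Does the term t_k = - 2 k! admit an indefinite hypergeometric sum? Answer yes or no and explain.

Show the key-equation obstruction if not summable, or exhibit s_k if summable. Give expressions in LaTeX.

No — negative degree bound, so no certificate f.

Step 1: r(k) = k + 1.
Normal form (A,B,C) = (k + 1, 1, 1).
Solve (k + 1)·f(k+1) − (1)·f(k) = 1.
Bound: deg f ≤ -1.
Negative degree bound (-1): no f exists, t_k not Gosper-summable.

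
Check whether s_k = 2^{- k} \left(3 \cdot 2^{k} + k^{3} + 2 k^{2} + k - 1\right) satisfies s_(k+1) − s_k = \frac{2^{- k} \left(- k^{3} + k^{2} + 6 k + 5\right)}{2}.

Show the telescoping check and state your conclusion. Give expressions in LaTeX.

Valid — Δs_k = t_k.

s_(k+1) = (6*2**k + k + (k + 1)**3 + 2*(k + 1)**2)/(2*2**k)
s_(k+1) − s_k = (-k**3 + k**2 + 6*k + 5)/(2*2**k)
(s_(k+1) − s_k) − t_k = 0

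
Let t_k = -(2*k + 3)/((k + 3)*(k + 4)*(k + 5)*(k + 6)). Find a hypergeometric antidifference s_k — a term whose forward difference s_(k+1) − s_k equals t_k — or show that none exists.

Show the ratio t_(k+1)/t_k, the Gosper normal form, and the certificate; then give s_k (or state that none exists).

t_(k+1)/t_k = (k + 3)*(2*k + 5)/((k + 7)*(2*k + 3)).
Normal form (A,B,C) = (k + 3, k + 7, k + 3/2).
Solve (k + 3)·f(k+1) − (k + 6)·f(k) = k + 3/2.
From deg A=1, deg B=1, deg C=1: d=3.
Match coefficients ⇒ f(k) = k*(k**2 + 12*k + 17)/60.
So s_k = (B(k−1)f/C)·t_k = (k*(k + 6)*(k**2 + 12*k + 17)/(30*(2*k + 3)))·t_k = k*(-k**2 - 12*k - 17)/(30*(k + 3)*(k + 4)*(k + 5)).
Δs = (-2*k - 3)/(k**4 + 18*k**3 + 119*k**2 + 342*k + 360), as required.

s_k = k*(-k**2 - 12*k - 17)/(30*(k + 3)*(k + 4)*(k + 5))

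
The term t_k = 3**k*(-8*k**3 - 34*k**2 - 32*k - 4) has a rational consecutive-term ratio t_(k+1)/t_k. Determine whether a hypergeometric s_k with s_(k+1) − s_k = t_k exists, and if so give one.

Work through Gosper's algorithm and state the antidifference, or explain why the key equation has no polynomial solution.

The ratio is 3*(4*k**3 + 29*k**2 + 62*k + 39)/(4*k**3 + 17*k**2 + 16*k + 2).
Take A(k)=3, B(k)=1, C(k)=k**3 + 17*k**2/4 + 4*k + 1/2.
Need (3)·f(k+1) − (1)·f(k) = k**3 + 17*k**2/4 + 4*k + 1/2.
d = 3 from the (0,0,3) case.
A polynomial solution: f(k) = (k - 1)*(4*k**2 + 3*k + 4)/8.
Then R = B(k−1)f/C = (k - 1)*(4*k**2 + 3*k + 4)/(2*(4*k**3 + 17*k**2 + 16*k + 2)), so s_k = R(k)·t_k = 3**k*(-4*k**3 + k**2 - k + 4).
Δs = 3**k*(-8*k**3 - 34*k**2 - 32*k - 4), as required.

s_k = 3**k*(-4*k**3 + k**2 - k + 4)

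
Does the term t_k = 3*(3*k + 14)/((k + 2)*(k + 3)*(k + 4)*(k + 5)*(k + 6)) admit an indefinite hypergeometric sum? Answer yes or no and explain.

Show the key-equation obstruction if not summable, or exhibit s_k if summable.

Yes. s_k = k*(k**2 + 10*k + 31)/(10*(k**3 + 10*k**2 + 31*k + 30)).

r(k) = (k + 2)*(3*k + 17)/((k + 7)*(3*k + 14)) after simplifying.
Gosper form: A/B · C(k+1)/C(k) with A=k + 2, B=k + 7, C=k + 14/3.
Solve (k + 2)·f(k+1) − (k + 6)·f(k) = k + 14/3.
From deg A=1, deg B=1, deg C=1: d=4.
Solve for f: f(k) = k*(k + 4)*(k**2 + 10*k + 31)/90 (degree 4 ≤ 4).
So s_k = (B(k−1)f/C)·t_k = (k*(k + 4)*(k + 6)*(k**2 + 10*k + 31)/(30*(3*k + 14)))·t_k = k*(k**2 + 10*k + 31)/(10*(k**3 + 10*k**2 + 31*k + 30)).
Δs = 3*(3*k + 14)/(k**5 + 20*k**4 + 155*k**3 + 580*k**2 + 1044*k + 720), as required.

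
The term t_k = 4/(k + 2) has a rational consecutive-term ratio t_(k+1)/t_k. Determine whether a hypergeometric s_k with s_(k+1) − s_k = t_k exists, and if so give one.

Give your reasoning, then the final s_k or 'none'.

not Gosper-summable; s_k does not exist

r(k) = (k + 2)/(k + 3) after simplifying.
Factor: A=k + 2; B=k + 3; C=1.
Set up (k + 2)·f(k+1) − (k + 2)·f(k) − (1) = 0.
deg f ≤ 0 (via 1,1,0).
f = c0 ⇒ A·f(k+1) − B(k−1)·f(k) − C = -1. The system {-1 = 0} is inconsistent; no antidifference.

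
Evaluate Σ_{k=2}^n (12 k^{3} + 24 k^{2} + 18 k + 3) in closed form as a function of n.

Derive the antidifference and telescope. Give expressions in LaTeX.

The ratio is (4*k**3 + 20*k**2 + 34*k + 19)/(4*k**3 + 8*k**2 + 6*k + 1).
Take A(k)=1, B(k)=1, C(k)=k**3 + 2*k**2 + 3*k/2 + 1/4.
Key eq: (1)·f(k+1) = (1)·f(k) + (k**3 + 2*k**2 + 3*k/2 + 1/4).
From deg A=0, deg B=0, deg C=3: d=4.
Coefficient equations give f(k) = k*(3*k**3 + 2*k**2 - 2)/12.
R(k) = B(k−1)·f(k)/C(k) = k*(3*k**3 + 2*k**2 - 2)/(3*(4*k**3 + 8*k**2 + 6*k + 1)); s_k = R·t_k = k*(3*k**3 + 2*k**2 - 2).
Check: Δs_k = 12*k**3 + 24*k**2 + 18*k + 3. ✓
Σ_(k=2)^n t_k = s_(n+1) − s_(2) = (3*n**4 + 14*n**3 + 24*n**2 + 16*n + 3) − (60), i.e. 3*n**4 + 14*n**3 + 24*n**2 + 16*n - 57.

S(n) = 3 n^{4} + 14 n^{3} + 24 n^{2} + 16 n - 57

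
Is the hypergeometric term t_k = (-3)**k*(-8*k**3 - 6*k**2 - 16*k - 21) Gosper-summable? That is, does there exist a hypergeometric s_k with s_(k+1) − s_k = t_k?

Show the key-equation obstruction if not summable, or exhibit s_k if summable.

Yes. s_k = (-3)**k*(2*k**3 - 3*k**2 + 4*k + 3).

Step 1: r(k) = 3*(-8*k**3 - 30*k**2 - 52*k - 51)/(8*k**3 + 6*k**2 + 16*k + 21).
A = -3, B = 1, C = k**3 + 3*k**2/4 + 2*k + 21/8.
f must satisfy (-3)·f(k+1) − (1)·f(k) = k**3 + 3*k**2/4 + 2*k + 21/8.
From deg A=0, deg B=0, deg C=3: d=3.
Match coefficients ⇒ f(k) = -(2*k + 1)*(k**2 - 2*k + 3)/8.
So s_k = (B(k−1)f/C)·t_k = (-(2*k + 1)*(k**2 - 2*k + 3)/(8*k**3 + 6*k**2 + 16*k + 21))·t_k = (-3)**k*(2*k**3 - 3*k**2 + 4*k + 3).
Verify: (-3)**k*(-8*k**3 - 6*k**2 - 16*k - 21) matches t_k.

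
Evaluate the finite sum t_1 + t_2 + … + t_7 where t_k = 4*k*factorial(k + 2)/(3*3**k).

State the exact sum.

Σ = 178552/81

Ratio r(k) = (k + 1)*(k + 3)/(3*k).
A = k/3 + 1, B = 1, C = k.
Set up (k/3 + 1)·f(k+1) − (1)·f(k) − (k) = 0.
Bound: deg f ≤ 0.
Coefficient equations give f(k) = 3.
So s_k = (B(k−1)f/C)·t_k = (3/k)·t_k = 4*factorial(k + 2)/3**k.
Verify: 4*k*factorial(k + 2)/(3*3**k) matches t_k.
Evaluate s at k=8 and k=1: 179200/81 and 8; difference 178552/81.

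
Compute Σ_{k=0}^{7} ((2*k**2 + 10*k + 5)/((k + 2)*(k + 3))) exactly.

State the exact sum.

Step 1: r(k) = (k + 2)*(10*k + 2*(k + 1)**2 + 15)/((k + 4)*(2*k**2 + 10*k + 5)).
Normal form (A,B,C) = (k + 2, k + 4, k**2 + 5*k + 5/2).
f must satisfy (k + 2)·f(k+1) − (k + 3)·f(k) = k**2 + 5*k + 5/2.
Bound: deg f ≤ 2.
Match coefficients ⇒ f(k) = k*(4*k + 1)/4.
R(k) = B(k−1)·f(k)/C(k) = k*(k + 3)*(4*k + 1)/(2*(2*k**2 + 10*k + 5)); s_k = R·t_k = k*(4*k + 1)/(2*(k + 2)).
s_(k+1) − s_k = (2*k**2 + 10*k + 5)/(k**2 + 5*k + 6) = t_k.
Telescoping: Σ = s_(8) − s_(0) = 66/5 − (0) = 66/5.

Σ = 66/5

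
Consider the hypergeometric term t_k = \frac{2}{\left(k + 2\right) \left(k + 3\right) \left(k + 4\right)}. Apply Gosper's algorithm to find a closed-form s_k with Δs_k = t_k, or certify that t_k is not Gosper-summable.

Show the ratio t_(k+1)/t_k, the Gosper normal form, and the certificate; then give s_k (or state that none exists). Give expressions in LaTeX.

s_k = \frac{k \left(k + 5\right)}{6 \left(k + 2\right) \left(k + 3\right)}

t_(k+1)/t_k = (k + 2)/(k + 5).
Take A(k)=k + 2, B(k)=k + 5, C(k)=1.
Solve (k + 2)·f(k+1) − (k + 4)·f(k) = 1.
deg f ≤ 2 (via 1,1,0).
Match coefficients ⇒ f(k) = k*(k + 5)/12.
Certificate R = B(k−1)f/C = k*(k + 4)*(k + 5)/12 gives s_k = k*(k + 5)/(6*(k + 2)*(k + 3)).
s_(k+1) − s_k = 2/(k**3 + 9*k**2 + 26*k + 24) = t_k.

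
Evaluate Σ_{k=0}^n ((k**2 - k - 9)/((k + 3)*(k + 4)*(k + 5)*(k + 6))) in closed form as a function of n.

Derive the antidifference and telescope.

t_(k+1)/t_k = (k + 3)*(k - (k + 1)**2 + 10)/((k + 7)*(-k**2 + k + 9)).
So A=k + 3 and B=k + 7, with C=k**2 - k - 9.
f must satisfy (k + 3)·f(k+1) − (k + 6)·f(k) = k**2 - k - 9.
Bound: deg f ≤ 3.
A polynomial solution: f(k) = k*(k**2 - 48*k - 133)/60.
Get s_k = R·t_k = k*(k**2 - 48*k - 133)/(60*(k + 3)*(k + 4)*(k + 5)) with R(k) = B(k−1)f(k)/C(k) = k*(k + 6)*(k**2 - 48*k - 133)/(60*(k**2 - k - 9)).
s_(k+1) − s_k = (k**2 - k - 9)/(k**4 + 18*k**3 + 119*k**2 + 342*k + 360) = t_k.
Telescope: S(n) = s_(n+1) − s_(0) = (n**3 - 45*n**2 - 226*n - 180)/(60*(n**3 + 15*n**2 + 74*n + 120)) − (0) = (n**3 - 45*n**2 - 226*n - 180)/(60*(n**3 + 15*n**2 + 74*n + 120)).

S(n) = (n**3 - 45*n**2 - 226*n - 180)/(60*(n**3 + 15*n**2 + 74*n + 120))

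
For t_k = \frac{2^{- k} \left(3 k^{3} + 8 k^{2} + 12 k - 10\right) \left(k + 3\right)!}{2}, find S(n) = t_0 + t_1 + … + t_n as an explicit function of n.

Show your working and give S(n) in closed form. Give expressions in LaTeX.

The ratio is (3*k**4 + 29*k**3 + 105*k**2 + 161*k + 52)/(2*(3*k**3 + 8*k**2 + 12*k - 10)).
So A=k/2 + 2 and B=1, with C=k**3 + 8*k**2/3 + 4*k - 10/3.
Key eq: (k/2 + 2)·f(k+1) = (1)·f(k) + (k**3 + 8*k**2/3 + 4*k - 10/3).
Degrees (1,0,3) ⇒ d ≤ 2.
A polynomial solution: f(k) = 2*(3*k**2 - 4*k - 3)/3.
So s_k = (B(k−1)f/C)·t_k = (2*(3*k**2 - 4*k - 3)/(3*k**3 + 8*k**2 + 12*k - 10))·t_k = (3*k**2 - 4*k - 3)*factorial(k + 3)/2**k.
Δs = (3*k**3 + 8*k**2 + 12*k - 10)*factorial(k + 3)/(2*2**k), as required.
Telescope: S(n) = s_(n+1) − s_(0) = 2**(-n - 1)*(3*n**2 + 2*n - 4)*factorial(n + 4) − (-18) = 18 + 3*n**2*factorial(n + 4)/(2*2**n) + n*factorial(n + 4)/2**n - 2*factorial(n + 4)/2**n.

S(n) = 18 + \frac{3 \cdot 2^{- n} n^{2} \left(n + 4\right)!}{2} + 2^{- n} n \left(n + 4\right)! - 2 \cdot 2^{- n} \left(n + 4\right)!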